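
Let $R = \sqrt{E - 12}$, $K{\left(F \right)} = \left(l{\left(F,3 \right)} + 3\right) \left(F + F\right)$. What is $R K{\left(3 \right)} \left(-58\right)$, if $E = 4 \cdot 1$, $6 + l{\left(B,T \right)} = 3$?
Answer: $0$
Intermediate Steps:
$l{\left(B,T \right)} = -3$ ($l{\left(B,T \right)} = -6 + 3 = -3$)
$E = 4$
$K{\left(F \right)} = 0$ ($K{\left(F \right)} = \left(-3 + 3\right) \left(F + F\right) = 0 \cdot 2 F = 0$)
$R = 2 i \sqrt{2}$ ($R = \sqrt{4 - 12} = \sqrt{-8} = 2 i \sqrt{2} \approx 2.8284 i$)
$R K{\left(3 \right)} \left(-58\right) = 2 i \sqrt{2} \cdot 0 \left(-58\right) = 0 \left(-58\right) = 0$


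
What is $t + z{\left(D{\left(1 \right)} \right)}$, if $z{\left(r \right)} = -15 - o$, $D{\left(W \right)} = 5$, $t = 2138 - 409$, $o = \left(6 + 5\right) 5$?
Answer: $1659$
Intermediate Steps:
$o = 55$ ($o = 11 \cdot 5 = 55$)
$t = 1729$ ($t = 2138 - 409 = 1729$)
$z{\left(r \right)} = -70$ ($z{\left(r \right)} = -15 - 55 = -70$)
$t + z{\left(D{\left(1 \right)} \right)} = 1729 - 70 = 1659$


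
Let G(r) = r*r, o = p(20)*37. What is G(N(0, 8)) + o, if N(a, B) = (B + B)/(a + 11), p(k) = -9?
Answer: -40037/121 ≈ -330.88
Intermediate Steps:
N(a, B) = 2*B/(11 + a) (N(a, B) = (2*B)/(11 + a) = 2*B/(11 + a))
o = -333 (o = -9*37 = -333)
G(r) = r²
G(N(0, 8)) + o = (2*8/(11 + 0))² - 333 = (2*8/11)² - 333 = (2*8*(1/11))² - 333 = (16/11)² - 333 = 256/121 - 333 = -40037/121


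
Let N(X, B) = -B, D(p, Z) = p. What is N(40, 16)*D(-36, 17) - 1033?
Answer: -457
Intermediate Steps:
N(40, 16)*D(-36, 17) - 1033 = -1*16*(-36) - 1033 = -16*(-36) - 1033 = 576 - 1033 = -457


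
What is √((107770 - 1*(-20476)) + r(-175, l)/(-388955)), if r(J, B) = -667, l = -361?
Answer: √19401823592671135/388955 ≈ 358.11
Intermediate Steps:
√((107770 - 1*(-20476)) + r(-175, l)/(-388955)) = √((107770 - 1*(-20476)) - 667/(-388955)) = √((107770 + 20476) - 667*(-1/388955)) = √(128246 + 667/388955) = √(49881923597/388955) = √19401823592671135/388955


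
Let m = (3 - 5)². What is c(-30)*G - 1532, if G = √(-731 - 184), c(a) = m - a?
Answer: -1532 + 34*I*√915 ≈ -1532.0 + 1028.5*I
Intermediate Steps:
m = 4 (m = (-2)² = 4)
c(a) = 4 - a
G = I*√915 (G = √(-915) = I*√915 ≈ 30.249*I)
c(-30)*G - 1532 = (4 - 1*(-30))*(I*√915) - 1532 = (4 + 30)*(I*√915) - 1532 = 34*(I*√915) - 1532 = 34*I*√915 - 1532 = -1532 + 34*I*√915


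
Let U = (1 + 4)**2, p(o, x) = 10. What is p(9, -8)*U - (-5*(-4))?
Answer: 230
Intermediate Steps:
U = 25 (U = 5**2 = 25)
p(9, -8)*U - (-5*(-4)) = 10*25 - (-5*(-4)) = 250 - 20 = 230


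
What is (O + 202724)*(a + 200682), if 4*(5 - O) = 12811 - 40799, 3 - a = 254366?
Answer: -11258301406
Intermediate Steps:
a = -254363 (a = 3 - 1*254366 = 3 - 254366 = -254363)
O = 7002 (O = 5 - (12811 - 40799)/4 = 5 - 1/4*(-27988) = 5 + 6997 = 7002)
(O + 202724)*(a + 200682) = (7002 + 202724)*(-254363 + 200682) = 209726*(-53681) = -11258301406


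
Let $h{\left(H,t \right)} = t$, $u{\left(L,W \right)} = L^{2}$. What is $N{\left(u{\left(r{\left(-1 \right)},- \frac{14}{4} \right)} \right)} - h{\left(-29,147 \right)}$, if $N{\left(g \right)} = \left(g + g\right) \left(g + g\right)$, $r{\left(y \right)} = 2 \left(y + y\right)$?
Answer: $877$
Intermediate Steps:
$r{\left(y \right)} = 4 y$ ($r{\left(y \right)} = 2 \cdot 2 y = 4 y$)
$N{\left(g \right)} = 4 g^{2}$ ($N{\left(g \right)} = 2 g 2 g = 4 g^{2}$)
$N{\left(u{\left(r{\left(-1 \right)},- \frac{14}{4} \right)} \right)} - h{\left(-29,147 \right)} = 4 \left(\left(4 \left(-1\right)\right)^{2}\right)^{2} - 147 = 4 \left(\left(-4\right)^{2}\right)^{2} - 147 = 4 \cdot 16^{2} - 147 = 4 \cdot 256 - 147 = 1024 - 147 = 877$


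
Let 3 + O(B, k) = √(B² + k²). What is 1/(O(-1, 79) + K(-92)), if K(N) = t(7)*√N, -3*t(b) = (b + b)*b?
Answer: 3/(-9 + 3*√6242 - 196*I*√23) ≈ 0.00073117 + 0.0030142*I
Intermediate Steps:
t(b) = -2*b²/3 (t(b) = -(b + b)*b/3 = -2*b*b/3 = -2*b²/3)
K(N) = -98*√N/3 (K(N) = (-⅔*7²)*√N = (-⅔*49)*√N = -98*√N/3)
O(B, k) = -3 + √(B² + k²)
1/(O(-1, 79) + K(-92)) = 1/((-3 + √((-1)² + 79²)) - 196*I*√23/3) = 1/((-3 + √(1 + 6241)) - 196*I*√23/3) = 1/((-3 + √6242) - 196*I*√23/3) = 1/(-3 + √6242 - 196*I*√23/3)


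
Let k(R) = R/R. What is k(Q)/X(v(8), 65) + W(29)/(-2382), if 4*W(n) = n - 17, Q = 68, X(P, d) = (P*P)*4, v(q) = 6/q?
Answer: 3167/7146 ≈ 0.44318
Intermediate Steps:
X(P, d) = 4*P**2 (X(P, d) = P**2*4 = 4*P**2)
W(n) = -17/4 + n/4 (W(n) = (n - 17)/4 = (-17 + n)/4 = -17/4 + n/4)
k(R) = 1
k(Q)/X(v(8), 65) + W(29)/(-2382) = 1/(4*(6/8)**2) + (-17/4 + (1/4)*29)/(-2382) = 1/(4*(6*(1/8))**2) + (-17/4 + 29/4)*(-1/2382) = 1/(4*(3/4)**2) + 3*(-1/2382) = 1/(4*(9/16)) - 1/794 = 1/(9/4) - 1/794 = 1*(4/9) - 1/794 = 4/9 - 1/794 = 3167/7146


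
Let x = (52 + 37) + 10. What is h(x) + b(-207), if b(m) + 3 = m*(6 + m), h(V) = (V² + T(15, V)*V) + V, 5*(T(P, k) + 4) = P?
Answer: 51405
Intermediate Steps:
T(P, k) = -4 + P/5
x = 99 (x = 89 + 10 = 99)
h(V) = V² (h(V) = (V² + (-4 + (⅕)*15)*V) + V = (V² + (-4 + 3)*V) + V = (V² - V) + V = V²)
b(m) = -3 + m*(6 + m)
h(x) + b(-207) = 99² + (-3 + (-207)² + 6*(-207)) = 9801 + (-3 + 42849 - 1242) = 9801 + 41604 = 51405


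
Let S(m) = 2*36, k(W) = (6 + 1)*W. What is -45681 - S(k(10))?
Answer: -45753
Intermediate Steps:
k(W) = 7*W
S(m) = 72
-45681 - S(k(10)) = -45681 - 1*72 = -45681 - 72 = -45753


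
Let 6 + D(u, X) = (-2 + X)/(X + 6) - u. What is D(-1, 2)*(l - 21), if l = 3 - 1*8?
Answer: 130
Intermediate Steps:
l = -5 (l = 3 - 8 = -5)
D(u, X) = -6 - u + (-2 + X)/(6 + X) (D(u, X) = -6 + ((-2 + X)/(X + 6) - u) = -6 + ((-2 + X)/(6 + X) - u) = -6 + (-u + (-2 + X)/(6 + X)) = -6 - u + (-2 + X)/(6 + X))
D(-1, 2)*(l - 21) = ((-38 - 6*(-1) - 5*2 - 1*2*(-1))/(6 + 2))*(-5 - 21) = ((-38 + 6 - 10 + 2)/8)*(-26) = ((⅛)*(-40))*(-26) = -5*(-26) = 130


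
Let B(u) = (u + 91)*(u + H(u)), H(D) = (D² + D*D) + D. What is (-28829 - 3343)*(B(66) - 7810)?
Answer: -44419816056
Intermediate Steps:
H(D) = D + 2*D² (H(D) = (D² + D²) + D = 2*D² + D = D + 2*D²)
B(u) = (91 + u)*(u + u*(1 + 2*u)) (B(u) = (u + 91)*(u + u*(1 + 2*u)) = (91 + u)*(u + u*(1 + 2*u)))
(-28829 - 3343)*(B(66) - 7810) = (-28829 - 3343)*(2*66*(91 + 66² + 92*66) - 7810) = -32172*(2*66*(91 + 4356 + 6072) - 7810) = -32172*(2*66*10519 - 7810) = -32172*(1388508 - 7810) = -32172*1380698 = -44419816056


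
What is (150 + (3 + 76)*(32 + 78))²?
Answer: 78145600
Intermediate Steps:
(150 + (3 + 76)*(32 + 78))² = (150 + 79*110)² = (150 + 8690)² = 8840² = 78145600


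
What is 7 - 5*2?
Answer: -3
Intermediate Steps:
7 - 5*2 = 7 - 10 = -3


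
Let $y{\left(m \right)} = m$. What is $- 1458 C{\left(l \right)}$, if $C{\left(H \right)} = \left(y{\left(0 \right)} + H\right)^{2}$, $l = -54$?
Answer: $-4251528$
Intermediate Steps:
$C{\left(H \right)} = H^{2}$ ($C{\left(H \right)} = \left(0 + H\right)^{2} = H^{2}$)
$- 1458 C{\left(l \right)} = - 1458 \left(-54\right)^{2} = \left(-1458\right) 2916 = -4251528$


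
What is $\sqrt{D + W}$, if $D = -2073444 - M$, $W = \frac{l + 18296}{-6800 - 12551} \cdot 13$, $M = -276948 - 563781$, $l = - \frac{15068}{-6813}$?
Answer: $\frac{i \sqrt{2380718823265294740071}}{43946121} \approx 1110.3 i$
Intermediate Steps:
$l = \frac{15068}{6813}$ ($l = \left(-15068\right) \left(- \frac{1}{6813}\right) = \frac{15068}{6813} \approx 2.2117$)
$M = -840729$
$W = - \frac{1620654308}{131838363}$ ($W = \frac{\frac{15068}{6813} + 18296}{-6800 - 12551} \cdot 13 = \frac{124665716}{6813 \left(-19351\right)} 13 = \frac{124665716}{6813} \left(- \frac{1}{19351}\right) 13 = \left(- \frac{124665716}{131838363}\right) 13 = - \frac{1620654308}{131838363} \approx -12.293$)
$D = -1232715$ ($D = -2073444 - -840729 = -2073444 + 840729 = -1232715$)
$\sqrt{D + W} = \sqrt{-1232715 - \frac{1620654308}{131838363}} = \sqrt{- \frac{162520748299853}{131838363}} = \frac{i \sqrt{2380718823265294740071}}{43946121}$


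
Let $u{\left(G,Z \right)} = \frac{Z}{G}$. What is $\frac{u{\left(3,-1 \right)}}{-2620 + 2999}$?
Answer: $- \frac{1}{1137} \approx -0.00087951$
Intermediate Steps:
$\frac{u{\left(3,-1 \right)}}{-2620 + 2999} = \frac{\left(-1\right) \frac{1}{3}}{-2620 + 2999} = \frac{\left(-1\right) \frac{1}{3}}{379} = \frac{1}{379} \left(- \frac{1}{3}\right) = - \frac{1}{1137}$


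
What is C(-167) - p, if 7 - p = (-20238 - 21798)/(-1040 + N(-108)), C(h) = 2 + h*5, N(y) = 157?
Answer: -699684/883 ≈ -792.39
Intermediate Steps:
C(h) = 2 + 5*h
p = -35855/883 (p = 7 - (-20238 - 21798)/(-1040 + 157) = 7 - (-42036)/(-883) = 7 - (-42036)*(-1)/883 = 7 - 1*42036/883 = 7 - 42036/883 = -35855/883 ≈ -40.606)
C(-167) - p = (2 + 5*(-167)) - 1*(-35855/883) = (2 - 835) + 35855/883 = -833 + 35855/883 = -699684/883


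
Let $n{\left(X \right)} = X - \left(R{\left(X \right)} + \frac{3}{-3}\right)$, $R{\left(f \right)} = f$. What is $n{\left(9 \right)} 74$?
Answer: $74$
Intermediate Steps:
$n{\left(X \right)} = 1$ ($n{\left(X \right)} = X - \left(X + \frac{3}{-3}\right) = X - \left(X + 3 \left(- \frac{1}{3}\right)\right) = X - \left(X - 1\right) = X - \left(-1 + X\right) = 1$)
$n{\left(9 \right)} 74 = 1 \cdot 74 = 74$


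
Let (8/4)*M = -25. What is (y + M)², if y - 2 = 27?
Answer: 1089/4 ≈ 272.25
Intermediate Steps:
y = 29 (y = 2 + 27 = 29)
M = -25/2 (M = (½)*(-25) = -25/2 ≈ -12.500)
(y + M)² = (29 - 25/2)² = (33/2)² = 1089/4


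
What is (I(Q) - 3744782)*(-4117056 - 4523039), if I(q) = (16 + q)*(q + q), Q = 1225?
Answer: 6085495391540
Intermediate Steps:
I(q) = 2*q*(16 + q) (I(q) = (16 + q)*(2*q) = 2*q*(16 + q))
(I(Q) - 3744782)*(-4117056 - 4523039) = (2*1225*(16 + 1225) - 3744782)*(-4117056 - 4523039) = (2*1225*1241 - 3744782)*(-8640095) = (3040450 - 3744782)*(-8640095) = -704332*(-8640095) = 6085495391540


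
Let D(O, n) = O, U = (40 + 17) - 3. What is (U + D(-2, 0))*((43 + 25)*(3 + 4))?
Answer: 24752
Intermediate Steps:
U = 54 (U = 57 - 3 = 54)
(U + D(-2, 0))*((43 + 25)*(3 + 4)) = (54 - 2)*((43 + 25)*(3 + 4)) = 52*(68*7) = 52*476 = 24752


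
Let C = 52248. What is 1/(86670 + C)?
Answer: 1/138918 ≈ 7.1985e-6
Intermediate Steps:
1/(86670 + C) = 1/(86670 + 52248) = 1/138918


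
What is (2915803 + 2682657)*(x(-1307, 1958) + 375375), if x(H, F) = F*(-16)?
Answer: 1926133367620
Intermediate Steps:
x(H, F) = -16*F
(2915803 + 2682657)*(x(-1307, 1958) + 375375) = (2915803 + 2682657)*(-16*1958 + 375375) = 5598460*(-31328 + 375375) = 5598460*344047 = 1926133367620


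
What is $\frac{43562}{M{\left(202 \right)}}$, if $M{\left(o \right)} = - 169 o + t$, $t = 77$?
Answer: $- \frac{43562}{34061} \approx -1.2789$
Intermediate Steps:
$M{\left(o \right)} = 77 - 169 o$ ($M{\left(o \right)} = - 169 o + 77 = 77 - 169 o$)
$\frac{43562}{M{\left(202 \right)}} = \frac{43562}{77 - 34138} = \frac{43562}{-34061} = 43562 \left(- \frac{1}{34061}\right) = - \frac{43562}{34061}$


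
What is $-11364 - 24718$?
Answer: $-36082$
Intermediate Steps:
$-11364 - 24718 = -36082$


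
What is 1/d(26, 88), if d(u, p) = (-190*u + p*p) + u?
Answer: 1/2830 ≈ 0.00035336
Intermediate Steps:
d(u, p) = p**2 - 189*u (d(u, p) = (-190*u + p**2) + u = (p**2 - 190*u) + u = p**2 - 189*u)
1/d(26, 88) = 1/(88**2 - 189*26) = 1/(7744 - 4914) = 1/2830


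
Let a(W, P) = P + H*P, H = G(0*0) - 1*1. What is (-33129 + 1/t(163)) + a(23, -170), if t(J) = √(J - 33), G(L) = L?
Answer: -33129 + √130/130 ≈ -33129.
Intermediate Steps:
H = -1 (H = 0*0 - 1*1 = 0 - 1 = -1)
a(W, P) = 0 (a(W, P) = P - P = 0)
t(J) = √(-33 + J)
(-33129 + 1/t(163)) + a(23, -170) = (-33129 + 1/(√(-33 + 163))) + 0 = (-33129 + 1/(√130)) + 0 = (-33129 + √130/130) + 0 = -33129 + √130/130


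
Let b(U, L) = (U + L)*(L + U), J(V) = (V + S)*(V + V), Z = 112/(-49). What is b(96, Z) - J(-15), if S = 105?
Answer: 562636/49 ≈ 11482.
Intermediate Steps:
Z = -16/7 (Z = 112*(-1/49) = -16/7 ≈ -2.2857)
J(V) = 2*V*(105 + V) (J(V) = (V + 105)*(V + V) = (105 + V)*(2*V) = 2*V*(105 + V))
b(U, L) = (L + U)² (b(U, L) = (L + U)*(L + U) = (L + U)²)
b(96, Z) - J(-15) = (-16/7 + 96)² - 2*(-15)*(105 - 15) = (656/7)² - 2*(-15)*90 = 430336/49 - 1*(-2700) = 430336/49 + 2700 = 562636/49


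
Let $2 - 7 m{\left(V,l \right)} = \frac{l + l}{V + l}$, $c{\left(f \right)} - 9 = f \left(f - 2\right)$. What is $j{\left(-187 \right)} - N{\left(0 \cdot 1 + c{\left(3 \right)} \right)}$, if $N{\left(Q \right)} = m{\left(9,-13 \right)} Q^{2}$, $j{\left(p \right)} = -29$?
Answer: $\frac{445}{7} \approx 63.571$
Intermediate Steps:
$c{\left(f \right)} = 9 + f \left(-2 + f\right)$ ($c{\left(f \right)} = 9 + f \left(f - 2\right) = 9 + f \left(-2 + f\right)$)
$m{\left(V,l \right)} = \frac{2}{7} - \frac{2 l}{7 \left(V + l\right)}$ ($m{\left(V,l \right)} = \frac{2}{7} - \frac{\left(l + l\right) \frac{1}{V + l}}{7} = \frac{2}{7} - \frac{2 l \frac{1}{V + l}}{7} = \frac{2}{7} - \frac{2 l}{7 \left(V + l\right)}$)
$N{\left(Q \right)} = - \frac{9 Q^{2}}{14}$ ($N{\left(Q \right)} = \frac{2}{7} \cdot 9 \frac{1}{9 - 13} Q^{2} = \frac{2}{7} \cdot 9 \frac{1}{-4} Q^{2} = \frac{2}{7} \cdot 9 \left(- \frac{1}{4}\right) Q^{2} = - \frac{9 Q^{2}}{14}$)
$j{\left(-187 \right)} - N{\left(0 \cdot 1 + c{\left(3 \right)} \right)} = -29 - - \frac{9 \left(0 \cdot 1 + \left(9 + 3^{2} - 6\right)\right)^{2}}{14} = -29 - - \frac{9 \left(0 + \left(9 + 9 - 6\right)\right)^{2}}{14} = -29 - - \frac{9 \left(0 + 12\right)^{2}}{14} = -29 - - \frac{9 \cdot 12^{2}}{14} = -29 - \left(- \frac{9}{14}\right) 144 = -29 - - \frac{648}{7} = -29 + \frac{648}{7} = \frac{445}{7}$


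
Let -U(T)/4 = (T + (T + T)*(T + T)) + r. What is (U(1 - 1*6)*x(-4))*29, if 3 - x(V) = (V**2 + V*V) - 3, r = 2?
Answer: 292552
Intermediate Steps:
x(V) = 6 - 2*V**2 (x(V) = 3 - ((V**2 + V*V) - 3) = 3 - ((V**2 + V**2) - 3) = 3 - (2*V**2 - 3) = 3 - (-3 + 2*V**2) = 3 + (3 - 2*V**2) = 6 - 2*V**2)
U(T) = -8 - 16*T**2 - 4*T (U(T) = -4*((T + (T + T)*(T + T)) + 2) = -4*((T + (2*T)*(2*T)) + 2) = -4*((T + 4*T**2) + 2) = -4*(2 + T + 4*T**2) = -8 - 16*T**2 - 4*T)
(U(1 - 1*6)*x(-4))*29 = ((-8 - 16*(1 - 1*6)**2 - 4*(1 - 1*6))*(6 - 2*(-4)**2))*29 = ((-8 - 16*(1 - 6)**2 - 4*(1 - 6))*(6 - 2*16))*29 = ((-8 - 16*(-5)**2 - 4*(-5))*(6 - 32))*29 = ((-8 - 16*25 + 20)*(-26))*29 = ((-8 - 400 + 20)*(-26))*29 = -388*(-26)*29 = 10088*29 = 292552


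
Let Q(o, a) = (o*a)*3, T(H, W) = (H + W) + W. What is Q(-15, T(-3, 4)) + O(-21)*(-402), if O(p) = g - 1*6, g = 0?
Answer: 2187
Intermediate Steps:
T(H, W) = H + 2*W
Q(o, a) = 3*a*o (Q(o, a) = (a*o)*3 = 3*a*o)
O(p) = -6 (O(p) = 0 - 1*6 = 0 - 6 = -6)
Q(-15, T(-3, 4)) + O(-21)*(-402) = 3*(-3 + 2*4)*(-15) - 6*(-402) = 3*(-3 + 8)*(-15) + 2412 = 3*5*(-15) + 2412 = -225 + 2412 = 2187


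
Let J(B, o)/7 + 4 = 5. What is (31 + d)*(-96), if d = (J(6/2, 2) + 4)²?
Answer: -14592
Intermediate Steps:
J(B, o) = 7 (J(B, o) = -28 + 7*5 = -28 + 35 = 7)
d = 121 (d = (7 + 4)² = 11² = 121)
(31 + d)*(-96) = (31 + 121)*(-96) = 152*(-96) = -14592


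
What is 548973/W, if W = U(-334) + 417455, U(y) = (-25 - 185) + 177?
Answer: 548973/417422 ≈ 1.3152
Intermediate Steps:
U(y) = -33 (U(y) = -210 + 177 = -33)
W = 417422 (W = -33 + 417455 = 417422)
548973/W = 548973/417422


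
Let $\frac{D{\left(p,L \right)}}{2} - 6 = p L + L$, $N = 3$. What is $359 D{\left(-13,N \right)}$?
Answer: $-21540$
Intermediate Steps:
$D{\left(p,L \right)} = 12 + 2 L + 2 L p$ ($D{\left(p,L \right)} = 12 + 2 \left(p L + L\right) = 12 + 2 \left(L p + L\right) = 12 + 2 \left(L + L p\right) = 12 + \left(2 L + 2 L p\right) = 12 + 2 L + 2 L p$)
$359 D{\left(-13,N \right)} = 359 \left(12 + 2 \cdot 3 + 2 \cdot 3 \left(-13\right)\right) = 359 \left(12 + 6 - 78\right) = 359 \left(-60\right) = -21540$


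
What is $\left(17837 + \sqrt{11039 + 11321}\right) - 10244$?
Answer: $7593 + 2 \sqrt{5590} \approx 7742.5$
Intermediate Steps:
$\left(17837 + \sqrt{11039 + 11321}\right) - 10244 = \left(17837 + \sqrt{22360}\right) - 10244 = \left(17837 + 2 \sqrt{5590}\right) - 10244 = 7593 + 2 \sqrt{5590}$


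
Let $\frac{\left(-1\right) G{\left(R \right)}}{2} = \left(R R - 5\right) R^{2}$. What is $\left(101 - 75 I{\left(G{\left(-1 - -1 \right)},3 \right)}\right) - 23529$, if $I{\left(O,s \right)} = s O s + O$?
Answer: $-23428$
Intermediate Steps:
$G{\left(R \right)} = - 2 R^{2} \left(-5 + R^{2}\right)$ ($G{\left(R \right)} = - 2 \left(R R - 5\right) R^{2} = - 2 \left(R^{2} - 5\right) R^{2} = - 2 \left(-5 + R^{2}\right) R^{2} = - 2 R^{2} \left(-5 + R^{2}\right)$)
$I{\left(O,s \right)} = O + O s^{2}$ ($I{\left(O,s \right)} = O s s + O = O s^{2} + O = O + O s^{2}$)
$\left(101 - 75 I{\left(G{\left(-1 - -1 \right)},3 \right)}\right) - 23529 = \left(101 - 75 \cdot 2 \left(-1 - -1\right)^{2} \left(5 - \left(-1 - -1\right)^{2}\right) \left(1 + 3^{2}\right)\right) - 23529 = \left(101 - 75 \cdot 2 \left(-1 + 1\right)^{2} \left(5 - \left(-1 + 1\right)^{2}\right) \left(1 + 9\right)\right) - 23529 = \left(101 - 75 \cdot 2 \cdot 0^{2} \left(5 - 0^{2}\right) 10\right) - 23529 = \left(101 - 75 \cdot 2 \cdot 0 \left(5 - 0\right) 10\right) - 23529 = \left(101 - 75 \cdot 2 \cdot 0 \left(5 + 0\right) 10\right) - 23529 = \left(101 - 75 \cdot 2 \cdot 0 \cdot 5 \cdot 10\right) - 23529 = \left(101 - 75 \cdot 0 \cdot 10\right) - 23529 = \left(101 - 0\right) - 23529 = \left(101 + 0\right) - 23529 = 101 - 23529 = -23428$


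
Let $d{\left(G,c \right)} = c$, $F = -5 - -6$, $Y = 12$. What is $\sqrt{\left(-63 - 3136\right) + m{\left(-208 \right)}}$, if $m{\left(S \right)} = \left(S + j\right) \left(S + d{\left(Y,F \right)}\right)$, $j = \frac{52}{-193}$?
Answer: $\frac{\sqrt{1486710845}}{193} \approx 199.78$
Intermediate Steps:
$F = 1$ ($F = -5 + 6 = 1$)
$j = - \frac{52}{193}$ ($j = 52 \left(- \frac{1}{193}\right) = - \frac{52}{193} \approx -0.26943$)
$m{\left(S \right)} = \left(1 + S\right) \left(- \frac{52}{193} + S\right)$ ($m{\left(S \right)} = \left(S - \frac{52}{193}\right) \left(S + 1\right) = \left(- \frac{52}{193} + S\right) \left(1 + S\right) = \left(1 + S\right) \left(- \frac{52}{193} + S\right)$)
$\sqrt{\left(-63 - 3136\right) + m{\left(-208 \right)}} = \sqrt{\left(-63 - 3136\right) + \left(- \frac{52}{193} + \left(-208\right)^{2} + \frac{141}{193} \left(-208\right)\right)} = \sqrt{\left(-63 - 3136\right) - - \frac{8320572}{193}} = \sqrt{-3199 + \frac{8320572}{193}} = \sqrt{\frac{7703165}{193}} = \frac{\sqrt{1486710845}}{193}$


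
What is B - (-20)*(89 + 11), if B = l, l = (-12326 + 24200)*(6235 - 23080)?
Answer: -200015530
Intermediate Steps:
l = -200017530 (l = 11874*(-16845) = -200017530)
B = -200017530
B - (-20)*(89 + 11) = -200017530 - (-20)*(89 + 11) = -200017530 - (-20)*100 = -200017530 - 1*(-2000) = -200017530 + 2000 = -200015530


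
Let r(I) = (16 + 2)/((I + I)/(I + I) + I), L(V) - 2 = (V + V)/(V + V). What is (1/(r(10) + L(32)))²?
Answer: 121/2601 ≈ 0.046521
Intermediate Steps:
L(V) = 3 (L(V) = 2 + (V + V)/(V + V) = 2 + (2*V)/((2*V)) = 2 + (2*V)*(1/(2*V)) = 2 + 1 = 3)
r(I) = 18/(1 + I) (r(I) = 18/((2*I)/((2*I)) + I) = 18/((2*I)*(1/(2*I)) + I) = 18/(1 + I))
(1/(r(10) + L(32)))² = (1/(18/(1 + 10) + 3))² = (1/(18/11 + 3))² = (1/(51/11))² = (11/51)² = 121/2601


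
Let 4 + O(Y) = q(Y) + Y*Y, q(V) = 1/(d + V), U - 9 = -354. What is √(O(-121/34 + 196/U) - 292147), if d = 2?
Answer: I*√25019871073107512089019/292651770 ≈ 540.49*I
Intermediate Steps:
U = -345 (U = 9 - 354 = -345)
q(V) = 1/(2 + V)
O(Y) = -4 + Y² + 1/(2 + Y) (O(Y) = -4 + (1/(2 + Y) + Y*Y) = -4 + (1/(2 + Y) + Y²) = -4 + (Y² + 1/(2 + Y)) = -4 + Y² + 1/(2 + Y))
√(O(-121/34 + 196/U) - 292147) = √((1 + (-4 + (-121/34 + 196/(-345))²)*(2 + (-121/34 + 196/(-345))))/(2 + (-121/34 + 196/(-345))) - 292147) = √((1 + (-4 + (-121*1/34 + 196*(-1/345))²)*(2 + (-121*1/34 + 196*(-1/345))))/(2 + (-121*1/34 + 196*(-1/345))) - 292147) = √((1 + (-4 + (-121/34 - 196/345)²)*(2 + (-121/34 - 196/345)))/(2 + (-121/34 - 196/345)) - 292147) = √((1 + (-4 + (-48409/11730)²)*(2 - 48409/11730))/(2 - 48409/11730) - 292147) = √((1 + (-4 + 2343431281/137592900)*(-24949/11730))/(-24949/11730) - 292147) = √(-11730*(1 + (1793059681/137592900)*(-24949/11730))/24949 - 292147) = √(-11730*(1 - 44735045981269/1613964717000)/24949 - 292147) = √(-11730/24949*(-43121081264269/1613964717000) - 292147) = √(43121081264269/3432805262100 - 292147) = √(-1002840637825464431/3432805262100) = I*√25019871073107512089019/292651770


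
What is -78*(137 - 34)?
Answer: -8034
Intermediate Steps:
-78*(137 - 34) = -78*103 = -8034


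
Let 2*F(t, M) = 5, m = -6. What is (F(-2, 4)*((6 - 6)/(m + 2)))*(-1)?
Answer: 0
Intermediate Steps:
F(t, M) = 5/2 (F(t, M) = (1/2)*5 = 5/2)
(F(-2, 4)*((6 - 6)/(m + 2)))*(-1) = (5*((6 - 6)/(-6 + 2))/2)*(-1) = (5*(0/(-4))/2)*(-1) = (5*(0*(-1/4))/2)*(-1) = ((5/2)*0)*(-1) = 0*(-1) = 0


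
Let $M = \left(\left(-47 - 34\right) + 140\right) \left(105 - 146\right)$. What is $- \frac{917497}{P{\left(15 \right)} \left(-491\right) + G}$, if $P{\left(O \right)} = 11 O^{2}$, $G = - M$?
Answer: $\frac{131071}{173258} \approx 0.75651$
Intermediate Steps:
$M = -2419$ ($M = \left(-81 + 140\right) \left(-41\right) = 59 \left(-41\right) = -2419$)
$G = 2419$ ($G = \left(-1\right) \left(-2419\right) = 2419$)
$- \frac{917497}{P{\left(15 \right)} \left(-491\right) + G} = - \frac{917497}{11 \cdot 15^{2} \left(-491\right) + 2419} = - \frac{917497}{11 \cdot 225 \left(-491\right) + 2419} = - \frac{917497}{2475 \left(-491\right) + 2419} = - \frac{917497}{-1215225 + 2419} = - \frac{917497}{-1212806} = \left(-917497\right) \left(- \frac{1}{1212806}\right) = \frac{131071}{173258}$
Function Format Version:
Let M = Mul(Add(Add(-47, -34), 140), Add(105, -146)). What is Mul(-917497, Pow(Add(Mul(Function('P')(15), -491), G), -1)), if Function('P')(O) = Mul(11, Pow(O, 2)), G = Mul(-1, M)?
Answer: Rational(131071, 173258) ≈ 0.75651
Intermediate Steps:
M = -2419 (M = Mul(Add(-81, 140), -41) = Mul(59, -41) = -2419)
G = 2419 (G = Mul(-1, -2419) = 2419)
Mul(-917497, Pow(Add(Mul(Function('P')(15), -491), G), -1)) = Mul(-917497, Pow(Add(Mul(Mul(11, Pow(15, 2)), -491), 2419), -1)) = Mul(-917497, Pow(Add(Mul(Mul(11, 225), -491), 2419), -1)) = Mul(-917497, Pow(Add(Mul(2475, -491), 2419), -1)) = Mul(-917497, Pow(Add(-1215225, 2419), -1)) = Mul(-917497, Pow(-1212806, -1)) = Mul(-917497, Rational(-1, 1212806)) = Rational(131071, 173258)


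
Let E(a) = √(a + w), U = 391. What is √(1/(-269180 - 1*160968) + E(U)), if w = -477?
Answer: √(-107537 + 46256825476*I*√86)/215074 ≈ 2.1533 + 2.1533*I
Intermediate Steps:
E(a) = √(-477 + a) (E(a) = √(a - 477) = √(-477 + a))
√(1/(-269180 - 1*160968) + E(U)) = √(1/(-269180 - 1*160968) + √(-477 + 391)) = √(1/(-269180 - 160968) + √(-86)) = √(1/(-430148) + I*√86) = √(-1/430148 + I*√86)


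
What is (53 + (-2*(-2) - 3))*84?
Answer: 4536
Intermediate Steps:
(53 + (-2*(-2) - 3))*84 = (53 + (4 - 3))*84 = (53 + 1)*84 = 54*84 = 4536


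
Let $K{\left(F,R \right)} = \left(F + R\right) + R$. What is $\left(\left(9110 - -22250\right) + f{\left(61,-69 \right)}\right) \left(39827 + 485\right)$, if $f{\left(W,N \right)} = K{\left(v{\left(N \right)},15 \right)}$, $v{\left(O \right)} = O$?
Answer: $1262612152$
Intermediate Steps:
$K{\left(F,R \right)} = F + 2 R$
$f{\left(W,N \right)} = 30 + N$ ($f{\left(W,N \right)} = N + 2 \cdot 15 = N + 30 = 30 + N$)
$\left(\left(9110 - -22250\right) + f{\left(61,-69 \right)}\right) \left(39827 + 485\right) = \left(\left(9110 - -22250\right) + \left(30 - 69\right)\right) \left(39827 + 485\right) = \left(\left(9110 + 22250\right) - 39\right) 40312 = \left(31360 - 39\right) 40312 = 31321 \cdot 40312 = 1262612152$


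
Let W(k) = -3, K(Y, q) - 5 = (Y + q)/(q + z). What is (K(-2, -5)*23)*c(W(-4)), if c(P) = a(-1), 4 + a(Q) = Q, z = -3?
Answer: -5405/8 ≈ -675.63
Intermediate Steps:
K(Y, q) = 5 + (Y + q)/(-3 + q) (K(Y, q) = 5 + (Y + q)/(q - 3) = 5 + (Y + q)/(-3 + q))
a(Q) = -4 + Q
c(P) = -5 (c(P) = -4 - 1 = -5)
(K(-2, -5)*23)*c(W(-4)) = (((-15 - 2 + 6*(-5))/(-3 - 5))*23)*(-5) = (((-15 - 2 - 30)/(-8))*23)*(-5) = (-⅛*(-47)*23)*(-5) = ((47/8)*23)*(-5) = (1081/8)*(-5) = -5405/8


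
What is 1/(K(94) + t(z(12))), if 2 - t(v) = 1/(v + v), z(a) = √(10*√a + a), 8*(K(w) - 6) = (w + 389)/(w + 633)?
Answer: 1/(47011/5816 - 1/(2*√(12 + 20*√3))) ≈ 0.12485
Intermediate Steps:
K(w) = 6 + (389 + w)/(8*(633 + w)) (K(w) = 6 + ((w + 389)/(w + 633))/8 = 6 + ((389 + w)/(633 + w))/8 = 6 + (389 + w)/(8*(633 + w)))
z(a) = √(a + 10*√a)
t(v) = 2 - 1/(2*v) (t(v) = 2 - 1/(v + v) = 2 - 1/(2*v))
1/(K(94) + t(z(12))) = 1/((30773 + 49*94)/(8*(633 + 94)) + (2 - 1/(2*√(12 + 10*√12)))) = 1/((⅛)*(30773 + 4606)/727 + (2 - 1/(2*√(12 + 10*(2*√3))))) = 1/((⅛)*(1/727)*35379 + (2 - 1/(2*√(12 + 20*√3)))) = 1/(35379/5816 + (2 - 1/(2*√(12 + 20*√3)))) = 1/(47011/5816 - 1/(2*√(12 + 20*√3)))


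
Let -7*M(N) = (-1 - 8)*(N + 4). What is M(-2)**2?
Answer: 324/49 ≈ 6.6122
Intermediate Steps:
M(N) = 36/7 + 9*N/7 (M(N) = -(-1 - 8)*(N + 4)/7 = -(-9)*(4 + N)/7 = -(-36 - 9*N)/7 = 36/7 + 9*N/7)
M(-2)**2 = (36/7 + (9/7)*(-2))**2 = (36/7 - 18/7)**2 = (18/7)**2 = 324/49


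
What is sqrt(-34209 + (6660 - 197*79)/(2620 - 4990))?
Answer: 13*I*sqrt(1136848710)/2370 ≈ 184.95*I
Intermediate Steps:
sqrt(-34209 + (6660 - 197*79)/(2620 - 4990)) = sqrt(-34209 + (6660 - 15563)/(-2370)) = sqrt(-34209 - 8903*(-1/2370)) = sqrt(-34209 + 8903/2370) = sqrt(-81066427/2370) = 13*I*sqrt(1136848710)/2370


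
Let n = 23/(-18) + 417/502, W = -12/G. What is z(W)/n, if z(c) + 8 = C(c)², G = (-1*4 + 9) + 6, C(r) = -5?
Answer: -38403/1010 ≈ -38.023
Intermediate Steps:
G = 11 (G = (-4 + 9) + 6 = 5 + 6 = 11)
W = -12/11 ≈ -1.0909
z(c) = 17 (z(c) = -8 + (-5)² = -8 + 25 = 17)
n = -1010/2259 (n = 23*(-1/18) + 417*(1/502) = -23/18 + 417/502 = -1010/2259 ≈ -0.44710)
z(W)/n = 17/(-1010/2259) = 17*(-2259/1010) = -38403/1010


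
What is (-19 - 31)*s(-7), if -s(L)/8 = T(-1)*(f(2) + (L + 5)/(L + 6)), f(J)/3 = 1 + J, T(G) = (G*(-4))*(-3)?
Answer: -52800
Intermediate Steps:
T(G) = 12*G (T(G) = -4*G*(-3) = 12*G)
f(J) = 3 + 3*J (f(J) = 3*(1 + J) = 3 + 3*J)
s(L) = 864 + 96*(5 + L)/(6 + L) (s(L) = -8*12*(-1)*((3 + 3*2) + (L + 5)/(L + 6)) = -(-96)*((3 + 6) + (5 + L)/(6 + L)) = -(-96)*(9 + (5 + L)/(6 + L)) = -8*(-108 - 12*(5 + L)/(6 + L)) = 864 + 96*(5 + L)/(6 + L))
(-19 - 31)*s(-7) = (-19 - 31)*(96*(59 + 10*(-7))/(6 - 7)) = -4800*(59 - 70)/(-1) = -4800*(-1)*(-11) = -50*1056 = -52800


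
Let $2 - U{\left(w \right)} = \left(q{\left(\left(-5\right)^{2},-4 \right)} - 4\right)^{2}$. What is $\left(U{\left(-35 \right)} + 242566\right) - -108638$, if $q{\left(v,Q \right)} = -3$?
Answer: $351157$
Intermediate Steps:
$U{\left(w \right)} = -47$ ($U{\left(w \right)} = 2 - \left(-3 - 4\right)^{2} = 2 - \left(-7\right)^{2} = 2 - 49 = -47$)
$\left(U{\left(-35 \right)} + 242566\right) - -108638 = \left(-47 + 242566\right) - -108638 = 242519 + \left(-24650 + 133288\right) = 242519 + 108638 = 351157$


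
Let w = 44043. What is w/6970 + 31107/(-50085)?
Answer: 132605191/23272830 ≈ 5.6979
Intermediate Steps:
w/6970 + 31107/(-50085) = 44043/6970 + 31107/(-50085) = 44043*(1/6970) + 31107*(-1/50085) = 44043/6970 - 10369/16695 = 132605191/23272830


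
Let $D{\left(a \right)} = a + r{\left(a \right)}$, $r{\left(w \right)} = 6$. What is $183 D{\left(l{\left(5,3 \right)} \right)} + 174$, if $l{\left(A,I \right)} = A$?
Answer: $2187$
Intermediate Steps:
$D{\left(a \right)} = 6 + a$ ($D{\left(a \right)} = a + 6 = 6 + a$)
$183 D{\left(l{\left(5,3 \right)} \right)} + 174 = 183 \left(6 + 5\right) + 174 = 183 \cdot 11 + 174 = 2013 + 174 = 2187$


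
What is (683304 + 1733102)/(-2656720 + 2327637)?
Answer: -2416406/329083 ≈ -7.3428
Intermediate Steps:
(683304 + 1733102)/(-2656720 + 2327637) = 2416406/(-329083) = 2416406*(-1/329083) = -2416406/329083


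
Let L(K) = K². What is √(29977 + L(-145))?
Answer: √51002 ≈ 225.84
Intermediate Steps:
√(29977 + L(-145)) = √(29977 + (-145)²) = √(29977 + 21025) = √51002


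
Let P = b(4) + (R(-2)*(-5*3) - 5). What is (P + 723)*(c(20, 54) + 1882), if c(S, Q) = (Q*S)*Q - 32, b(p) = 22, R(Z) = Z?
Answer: 46330900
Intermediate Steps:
c(S, Q) = -32 + S*Q**2 (c(S, Q) = S*Q**2 - 32 = -32 + S*Q**2)
P = 47 (P = 22 + (-(-10)*3 - 5) = 22 + (-2*(-15) - 5) = 22 + (30 - 5) = 22 + 25 = 47)
(P + 723)*(c(20, 54) + 1882) = (47 + 723)*((-32 + 20*54**2) + 1882) = 770*((-32 + 20*2916) + 1882) = 770*((-32 + 58320) + 1882) = 770*(58288 + 1882) = 770*60170 = 46330900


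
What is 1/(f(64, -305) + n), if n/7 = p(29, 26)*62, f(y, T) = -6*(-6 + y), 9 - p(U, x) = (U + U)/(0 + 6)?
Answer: -3/1912 ≈ -0.0015690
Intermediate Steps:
p(U, x) = 9 - U/3 (p(U, x) = 9 - (U + U)/(0 + 6) = 9 - 2*U/6 = 9 - U/3)
f(y, T) = 36 - 6*y
n = -868/3 (n = 7*((9 - 1/3*29)*62) = 7*((9 - 29/3)*62) = 7*(-2/3*62) = 7*(-124/3) = -868/3 ≈ -289.33)
1/(f(64, -305) + n) = 1/((36 - 6*64) - 868/3) = 1/((36 - 384) - 868/3) = 1/(-348 - 868/3) = 1/(-1912/3) = -3/1912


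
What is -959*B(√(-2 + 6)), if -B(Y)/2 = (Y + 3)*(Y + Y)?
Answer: 38360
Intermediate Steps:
B(Y) = -4*Y*(3 + Y) (B(Y) = -2*(Y + 3)*(Y + Y) = -2*(3 + Y)*2*Y = -4*Y*(3 + Y))
-959*B(√(-2 + 6)) = -(-3836)*√(-2 + 6)*(3 + √(-2 + 6)) = -(-3836)*√4*(3 + √4) = -(-3836)*2*(3 + 2) = -(-3836)*2*5 = -959*(-40) = 38360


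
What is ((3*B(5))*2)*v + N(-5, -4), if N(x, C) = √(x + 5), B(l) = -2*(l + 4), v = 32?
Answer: -3456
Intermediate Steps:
B(l) = -8 - 2*l (B(l) = -2*(4 + l) = -8 - 2*l)
N(x, C) = √(5 + x)
((3*B(5))*2)*v + N(-5, -4) = ((3*(-8 - 2*5))*2)*32 + √(5 - 5) = ((3*(-8 - 10))*2)*32 + √0 = ((3*(-18))*2)*32 + 0 = -54*2*32 + 0 = -108*32 + 0 = -3456 + 0 = -3456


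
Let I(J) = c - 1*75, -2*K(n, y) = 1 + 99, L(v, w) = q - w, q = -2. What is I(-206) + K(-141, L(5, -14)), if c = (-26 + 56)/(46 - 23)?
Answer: -2845/23 ≈ -123.70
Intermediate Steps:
L(v, w) = -2 - w
c = 30/23 ≈ 1.3043
K(n, y) = -50 (K(n, y) = -(1 + 99)/2 = -½*100 = -50)
I(J) = -1695/23 (I(J) = 30/23 - 1*75 = 30/23 - 75 = -1695/23)
I(-206) + K(-141, L(5, -14)) = -1695/23 - 50 = -2845/23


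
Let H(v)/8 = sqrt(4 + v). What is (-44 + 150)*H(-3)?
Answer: 848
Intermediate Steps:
H(v) = 8*sqrt(4 + v)
(-44 + 150)*H(-3) = (-44 + 150)*(8*sqrt(4 - 3)) = 106*(8*sqrt(1)) = 106*(8*1) = 106*8 = 848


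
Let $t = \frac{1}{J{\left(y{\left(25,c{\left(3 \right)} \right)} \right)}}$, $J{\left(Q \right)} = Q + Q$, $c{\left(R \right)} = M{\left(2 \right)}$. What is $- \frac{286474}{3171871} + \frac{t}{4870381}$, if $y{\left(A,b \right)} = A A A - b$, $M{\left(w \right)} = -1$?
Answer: $- \frac{192087943515171}{2126818411198676} \approx -0.090317$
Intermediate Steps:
$c{\left(R \right)} = -1$
$y{\left(A,b \right)} = A^{3} - b$ ($y{\left(A,b \right)} = A^{2} A - b = A^{3} - b$)
$J{\left(Q \right)} = 2 Q$
$t = \frac{1}{31252}$ ($t = \frac{1}{2 \left(25^{3} - -1\right)} = \frac{1}{2 \left(15625 + 1\right)} = \frac{1}{2 \cdot 15626} = \frac{1}{31252} \approx 3.1998 \cdot 10^{-5}$)
$- \frac{286474}{3171871} + \frac{t}{4870381} = - \frac{286474}{3171871} + \frac{1}{31252 \cdot 4870381} = \left(-286474\right) \frac{1}{3171871} + \frac{1}{31252} \cdot \frac{1}{4870381} = - \frac{1262}{13973} + \frac{1}{152209147012} = - \frac{192087943515171}{2126818411198676}$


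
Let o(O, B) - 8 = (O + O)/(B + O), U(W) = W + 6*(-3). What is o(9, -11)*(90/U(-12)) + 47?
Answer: 50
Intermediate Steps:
U(W) = -18 + W (U(W) = W - 18 = -18 + W)
o(O, B) = 8 + 2*O/(B + O) (o(O, B) = 8 + (O + O)/(B + O) = 8 + (2*O)/(B + O) = 8 + 2*O/(B + O))
o(9, -11)*(90/U(-12)) + 47 = (2*(4*(-11) + 5*9)/(-11 + 9))*(90/(-18 - 12)) + 47 = (2*(-44 + 45)/(-2))*(90/(-30)) + 47 = (2*(-½)*1)*(90*(-1/30)) + 47 = -1*(-3) + 47 = 3 + 47 = 50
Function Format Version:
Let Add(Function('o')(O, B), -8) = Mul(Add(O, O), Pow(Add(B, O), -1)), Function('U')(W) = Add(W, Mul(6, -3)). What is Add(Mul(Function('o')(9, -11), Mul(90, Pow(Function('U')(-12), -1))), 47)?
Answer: 50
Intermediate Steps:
Function('U')(W) = Add(-18, W) (Function('U')(W) = Add(W, -18) = Add(-18, W))
Function('o')(O, B) = Add(8, Mul(2, O, Pow(Add(B, O), -1))) (Function('o')(O, B) = Add(8, Mul(Add(O, O), Pow(Add(B, O), -1))) = Add(8, Mul(Mul(2, O), Pow(Add(B, O), -1))) = Add(8, Mul(2, O, Pow(Add(B, O), -1))))
Add(Mul(Function('o')(9, -11), Mul(90, Pow(Function('U')(-12), -1))), 47) = Add(Mul(Mul(2, Pow(Add(-11, 9), -1), Add(Mul(4, -11), Mul(5, 9))), Mul(90, Pow(Add(-18, -12), -1))), 47) = Add(Mul(Mul(2, Pow(-2, -1), Add(-44, 45)), Mul(90, Pow(-30, -1))), 47) = Add(Mul(Mul(2, Rational(-1, 2), 1), Mul(90, Rational(-1, 30))), 47) = Add(Mul(-1, -3), 47) = Add(3, 47) = 50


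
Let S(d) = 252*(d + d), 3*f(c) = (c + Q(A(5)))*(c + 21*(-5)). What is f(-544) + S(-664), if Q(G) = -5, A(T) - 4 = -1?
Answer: -215889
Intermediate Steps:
A(T) = 3 (A(T) = 4 - 1 = 3)
f(c) = (-105 + c)*(-5 + c)/3 (f(c) = ((c - 5)*(c + 21*(-5)))/3 = ((-5 + c)*(c - 105))/3 = ((-5 + c)*(-105 + c))/3 = ((-105 + c)*(-5 + c))/3 = (-105 + c)*(-5 + c)/3)
S(d) = 504*d (S(d) = 252*(2*d) = 504*d)
f(-544) + S(-664) = (175 - 110/3*(-544) + (⅓)*(-544)²) + 504*(-664) = (175 + 59840/3 + (⅓)*295936) - 334656 = (175 + 59840/3 + 295936/3) - 334656 = 118767 - 334656 = -215889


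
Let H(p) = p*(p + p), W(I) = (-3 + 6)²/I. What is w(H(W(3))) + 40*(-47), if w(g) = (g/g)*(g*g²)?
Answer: 3952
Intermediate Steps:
W(I) = 9/I (W(I) = 3²/I = 9/I)
H(p) = 2*p² (H(p) = p*(2*p) = 2*p²)
w(g) = g³ (w(g) = 1*g³ = g³)
w(H(W(3))) + 40*(-47) = (2*(9/3)²)³ + 40*(-47) = (2*(9*(⅓))²)³ - 1880 = (2*3²)³ - 1880 = (2*9)³ - 1880 = 18³ - 1880 = 5832 - 1880 = 3952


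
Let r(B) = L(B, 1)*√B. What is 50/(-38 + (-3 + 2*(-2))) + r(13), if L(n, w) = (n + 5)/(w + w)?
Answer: -10/9 + 9*√13 ≈ 31.339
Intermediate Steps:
L(n, w) = (5 + n)/(2*w) (L(n, w) = (5 + n)/((2*w)) = (5 + n)*(1/(2*w)) = (5 + n)/(2*w))
r(B) = √B*(5/2 + B/2) (r(B) = ((½)*(5 + B)/1)*√B = ((½)*1*(5 + B))*√B = (5/2 + B/2)*√B = √B*(5/2 + B/2))
50/(-38 + (-3 + 2*(-2))) + r(13) = 50/(-38 + (-3 + 2*(-2))) + √13*(5 + 13)/2 = 50/(-38 + (-3 - 4)) + (½)*√13*18 = 50/(-38 - 7) + 9*√13 = 50/(-45) + 9*√13 = 50*(-1/45) + 9*√13 = -10/9 + 9*√13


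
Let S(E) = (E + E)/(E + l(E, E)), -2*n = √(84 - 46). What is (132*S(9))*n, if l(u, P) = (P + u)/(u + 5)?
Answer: -231*√38/2 ≈ -711.99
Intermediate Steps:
l(u, P) = (P + u)/(5 + u)
n = -√38/2 (n = -√(84 - 46)/2 = -√38/2 ≈ -3.0822)
S(E) = 2*E/(E + 2*E/(5 + E)) (S(E) = (E + E)/(E + (E + E)/(5 + E)) = (2*E)/(E + (2*E)/(5 + E)) = (2*E)/(E + 2*E/(5 + E)) = 2*E/(E + 2*E/(5 + E)))
(132*S(9))*n = (132*(2*(5 + 9)/(7 + 9)))*(-√38/2) = (132*(2*14/16))*(-√38/2) = (132*(2*(1/16)*14))*(-√38/2) = (132*(7/4))*(-√38/2) = 231*(-√38/2) = -231*√38/2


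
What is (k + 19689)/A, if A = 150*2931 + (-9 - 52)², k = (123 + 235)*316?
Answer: 132817/443371 ≈ 0.29956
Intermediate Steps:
k = 113128 (k = 358*316 = 113128)
A = 443371 (A = 439650 + (-61)² = 439650 + 3721 = 443371)
(k + 19689)/A = (113128 + 19689)/443371 = 132817*(1/443371) = 132817/443371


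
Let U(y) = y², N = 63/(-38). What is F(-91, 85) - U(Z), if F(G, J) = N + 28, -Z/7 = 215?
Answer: -86069949/38 ≈ -2.2650e+6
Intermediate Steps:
Z = -1505 (Z = -7*215 = -1505)
N = -63/38 (N = 63*(-1/38) = -63/38 ≈ -1.6579)
F(G, J) = 1001/38 (F(G, J) = -63/38 + 28 = 1001/38)
F(-91, 85) - U(Z) = 1001/38 - 1*(-1505)² = 1001/38 - 1*2265025 = 1001/38 - 2265025 = -86069949/38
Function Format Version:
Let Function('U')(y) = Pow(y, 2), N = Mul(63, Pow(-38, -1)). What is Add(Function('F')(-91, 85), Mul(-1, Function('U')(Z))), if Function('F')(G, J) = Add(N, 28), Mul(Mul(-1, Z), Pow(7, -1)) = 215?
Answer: Rational(-86069949, 38) ≈ -2.2650e+6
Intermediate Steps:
Z = -1505 (Z = Mul(-7, 215) = -1505)
N = Rational(-63, 38) (N = Mul(63, Rational(-1, 38)) = Rational(-63, 38) ≈ -1.6579)
Function('F')(G, J) = Rational(1001, 38) (Function('F')(G, J) = Add(Rational(-63, 38), 28) = Rational(1001, 38))
Add(Function('F')(-91, 85), Mul(-1, Function('U')(Z))) = Add(Rational(1001, 38), Mul(-1, Pow(-1505, 2))) = Add(Rational(1001, 38), Mul(-1, 2265025)) = Add(Rational(1001, 38), -2265025) = Rational(-86069949, 38)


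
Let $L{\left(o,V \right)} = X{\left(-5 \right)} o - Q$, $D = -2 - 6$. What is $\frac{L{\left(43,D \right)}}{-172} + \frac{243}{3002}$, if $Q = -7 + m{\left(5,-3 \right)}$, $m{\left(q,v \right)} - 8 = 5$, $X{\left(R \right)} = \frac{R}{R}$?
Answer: $- \frac{34639}{258172} \approx -0.13417$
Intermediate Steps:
$D = -8$ ($D = -2 - 6 = -8$)
$X{\left(R \right)} = 1$
$m{\left(q,v \right)} = 13$ ($m{\left(q,v \right)} = 8 + 5 = 13$)
$Q = 6$ ($Q = -7 + 13 = 6$)
$L{\left(o,V \right)} = -6 + o$ ($L{\left(o,V \right)} = 1 o - 6 = o - 6 = -6 + o$)
$\frac{L{\left(43,D \right)}}{-172} + \frac{243}{3002} = \frac{-6 + 43}{-172} + \frac{243}{3002} = 37 \left(- \frac{1}{172}\right) + 243 \cdot \frac{1}{3002} = - \frac{37}{172} + \frac{243}{3002} = - \frac{34639}{258172}$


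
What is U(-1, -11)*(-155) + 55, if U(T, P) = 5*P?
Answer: 8580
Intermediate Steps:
U(-1, -11)*(-155) + 55 = (5*(-11))*(-155) + 55 = -55*(-155) + 55 = 8525 + 55 = 8580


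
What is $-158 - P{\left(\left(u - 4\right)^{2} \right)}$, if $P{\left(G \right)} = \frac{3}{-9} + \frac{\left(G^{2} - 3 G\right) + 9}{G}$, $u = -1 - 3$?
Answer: $- \frac{42011}{192} \approx -218.81$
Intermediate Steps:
$u = -4$
$P{\left(G \right)} = - \frac{1}{3} + \frac{9 + G^{2} - 3 G}{G}$ ($P{\left(G \right)} = 3 \left(- \frac{1}{9}\right) + \frac{9 + G^{2} - 3 G}{G} = - \frac{1}{3} + \frac{9 + G^{2} - 3 G}{G}$)
$-158 - P{\left(\left(u - 4\right)^{2} \right)} = -158 - \left(- \frac{10}{3} + \left(-4 - 4\right)^{2} + \frac{9}{\left(-4 - 4\right)^{2}}\right) = -158 - \left(- \frac{10}{3} + \left(-8\right)^{2} + \frac{9}{\left(-8\right)^{2}}\right) = -158 - \left(- \frac{10}{3} + 64 + \frac{9}{64}\right) = -158 - \frac{11675}{192} = - \frac{42011}{192}$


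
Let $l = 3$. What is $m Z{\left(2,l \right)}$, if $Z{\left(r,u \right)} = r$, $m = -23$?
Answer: $-46$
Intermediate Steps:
$m Z{\left(2,l \right)} = \left(-23\right) 2 = -46$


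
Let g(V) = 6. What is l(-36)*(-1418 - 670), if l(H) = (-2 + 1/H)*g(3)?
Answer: 25404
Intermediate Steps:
l(H) = -12 + 6/H (l(H) = (-2 + 1/H)*6 = -12 + 6/H)
l(-36)*(-1418 - 670) = (-12 + 6/(-36))*(-1418 - 670) = (-12 + 6*(-1/36))*(-2088) = (-12 - ⅙)*(-2088) = -73/6*(-2088) = 25404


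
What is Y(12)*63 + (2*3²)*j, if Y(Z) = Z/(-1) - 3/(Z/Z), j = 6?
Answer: -837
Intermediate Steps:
Y(Z) = -3 - Z (Y(Z) = Z*(-1) - 3/1 = -Z - 3*1 = -Z - 3 = -3 - Z)
Y(12)*63 + (2*3²)*j = (-3 - 1*12)*63 + (2*3²)*6 = (-3 - 12)*63 + (2*9)*6 = -15*63 + 18*6 = -945 + 108 = -837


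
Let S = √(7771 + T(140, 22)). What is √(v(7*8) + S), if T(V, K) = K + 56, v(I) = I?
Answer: √(56 + √7849) ≈ 12.025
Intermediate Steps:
T(V, K) = 56 + K
S = √7849 (S = √(7771 + (56 + 22)) = √(7771 + 78) = √7849 ≈ 88.595)
√(v(7*8) + S) = √(7*8 + √7849) = √(56 + √7849)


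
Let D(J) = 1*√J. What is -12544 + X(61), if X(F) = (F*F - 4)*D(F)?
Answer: -12544 + 3717*√61 ≈ 16487.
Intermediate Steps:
D(J) = √J
X(F) = √F*(-4 + F²) (X(F) = (F*F - 4)*√F = (F² - 4)*√F = (-4 + F²)*√F = √F*(-4 + F²))
-12544 + X(61) = -12544 + √61*(-4 + 61²) = -12544 + √61*(-4 + 3721) = -12544 + √61*3717 = -12544 + 3717*√61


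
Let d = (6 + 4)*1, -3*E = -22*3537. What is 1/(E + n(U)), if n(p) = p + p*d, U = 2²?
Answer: 1/25982 ≈ 3.8488e-5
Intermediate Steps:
E = 25938 (E = -(-22)*3537/3 = -⅓*(-77814) = 25938)
U = 4
d = 10 (d = 10*1 = 10)
n(p) = 11*p (n(p) = p + p*10 = p + 10*p = 11*p)
1/(E + n(U)) = 1/(25938 + 11*4) = 1/(25938 + 44) = 1/25982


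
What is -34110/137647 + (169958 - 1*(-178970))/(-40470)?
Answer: -24704662058/2785287045 ≈ -8.8697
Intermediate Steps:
-34110/137647 + (169958 - 1*(-178970))/(-40470) = -34110*1/137647 + (169958 + 178970)*(-1/40470) = -34110/137647 + 348928*(-1/40470) = -34110/137647 - 174464/20235 = -24704662058/2785287045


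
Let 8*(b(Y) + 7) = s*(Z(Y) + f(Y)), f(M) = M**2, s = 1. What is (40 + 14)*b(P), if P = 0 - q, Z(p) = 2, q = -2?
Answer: -675/2 ≈ -337.50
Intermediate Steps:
P = 2 (P = 0 - 1*(-2) = 0 + 2 = 2)
b(Y) = -27/4 + Y**2/8 (b(Y) = -7 + (1*(2 + Y**2))/8 = -7 + (2 + Y**2)/8 = -7 + (1/4 + Y**2/8) = -27/4 + Y**2/8)
(40 + 14)*b(P) = (40 + 14)*(-27/4 + (1/8)*2**2) = 54*(-27/4 + (1/8)*4) = 54*(-27/4 + 1/2) = 54*(-25/4) = -675/2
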